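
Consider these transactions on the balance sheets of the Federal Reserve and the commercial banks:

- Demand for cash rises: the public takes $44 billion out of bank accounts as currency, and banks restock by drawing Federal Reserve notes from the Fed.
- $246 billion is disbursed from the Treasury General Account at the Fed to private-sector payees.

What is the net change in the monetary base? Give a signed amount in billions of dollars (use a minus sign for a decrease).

Currency withdrawal $44 billion: just a shift between currency and reserves — both are base money → 0.
Government spending $246 billion: a non-base liability converts back to reserves → +$246B.
Net: 0 + 246 = +$246 billion.

+$246 billion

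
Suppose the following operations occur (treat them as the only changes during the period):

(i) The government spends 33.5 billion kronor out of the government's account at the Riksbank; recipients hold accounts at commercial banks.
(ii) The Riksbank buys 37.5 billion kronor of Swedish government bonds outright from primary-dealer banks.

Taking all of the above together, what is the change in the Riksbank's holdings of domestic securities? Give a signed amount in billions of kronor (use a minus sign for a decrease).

+37.5 billion

Government spending 33.5 billion kronor: the Riksbank's securities portfolio is untouched → 0.
OMO purchase (from banks) 37.5 billion kronor: securities added to the Riksbank's portfolio → +37.5B.
Net: 0 + 37.5 = +37.5 billion.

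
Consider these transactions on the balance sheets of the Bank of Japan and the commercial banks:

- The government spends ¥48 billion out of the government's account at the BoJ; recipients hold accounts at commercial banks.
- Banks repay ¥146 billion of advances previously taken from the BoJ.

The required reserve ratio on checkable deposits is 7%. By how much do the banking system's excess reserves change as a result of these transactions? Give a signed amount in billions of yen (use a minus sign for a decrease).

-¥101.36 billion

Government spending ¥48 billion: reserves +¥48B, deposits +¥48B.
Discount-window repayment ¥146 billion: reserves −¥146B, deposits 0.
Totals: Δreserves = −¥98B, Δdeposits = +¥48B.
Δrequired reserves = 7% × +¥48B = +¥3.36B.
Δexcess reserves = Δreserves − Δrequired = −¥98B − (+¥3.36B) = -¥101.36 billion.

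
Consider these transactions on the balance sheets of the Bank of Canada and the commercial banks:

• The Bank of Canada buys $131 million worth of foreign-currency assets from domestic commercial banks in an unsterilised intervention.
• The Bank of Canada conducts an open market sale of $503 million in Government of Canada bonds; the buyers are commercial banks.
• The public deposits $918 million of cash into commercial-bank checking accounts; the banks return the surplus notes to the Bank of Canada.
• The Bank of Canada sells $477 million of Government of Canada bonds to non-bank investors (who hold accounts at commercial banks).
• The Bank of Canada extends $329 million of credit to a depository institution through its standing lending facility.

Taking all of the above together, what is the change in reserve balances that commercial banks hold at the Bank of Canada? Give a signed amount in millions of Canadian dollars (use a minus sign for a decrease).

+$398 million

Bank of Canada balance sheet:
  Assets:      Securities −$980M, Loans to banks +$329M, Foreign assets +$131M
  Liabilities: Bank reserves +$398M, Currency in circulation −$918M
Commercial banking system:
  Assets:      Reserves at CB +$398M, Securities +$503M, Foreign assets −$131M
  Liabilities: Checkable deposits +$441M, Borrowings from CB +$329M
So the change in reserve balances that commercial banks hold at the Bank of Canada is +$398 million.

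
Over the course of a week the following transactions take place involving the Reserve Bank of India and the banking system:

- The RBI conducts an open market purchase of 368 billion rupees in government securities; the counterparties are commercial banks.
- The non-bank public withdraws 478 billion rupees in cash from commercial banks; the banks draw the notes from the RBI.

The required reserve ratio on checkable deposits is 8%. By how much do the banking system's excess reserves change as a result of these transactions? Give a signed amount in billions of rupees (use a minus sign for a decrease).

OMO purchase (from banks) 368 billion rupees: reserves +368B, deposits 0.
Currency withdrawal 478 billion rupees: reserves −478B, deposits −478B.
Totals: Δreserves = −110B, Δdeposits = −478B.
Δrequired reserves = 8% × −478B = −38.24B.
Δexcess reserves = Δreserves − Δrequired = −110B − (−38.24B) = -71.76 billion.

-71.76 billion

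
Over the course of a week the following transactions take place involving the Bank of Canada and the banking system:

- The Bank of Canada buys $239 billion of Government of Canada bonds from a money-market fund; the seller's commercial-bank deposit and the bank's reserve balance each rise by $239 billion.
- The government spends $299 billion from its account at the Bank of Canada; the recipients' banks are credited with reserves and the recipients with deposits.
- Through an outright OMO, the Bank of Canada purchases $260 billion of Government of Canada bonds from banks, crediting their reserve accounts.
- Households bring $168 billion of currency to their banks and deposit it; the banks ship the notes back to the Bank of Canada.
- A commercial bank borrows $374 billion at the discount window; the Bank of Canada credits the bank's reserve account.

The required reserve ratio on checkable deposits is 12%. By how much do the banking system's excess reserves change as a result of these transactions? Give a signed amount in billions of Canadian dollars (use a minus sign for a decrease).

Asset purchase (from non-banks) $239 billion: reserves +$239B, deposits +$239B.
Government spending $299 billion: reserves +$299B, deposits +$299B.
OMO purchase (from banks) $260 billion: reserves +$260B, deposits 0.
Currency deposit $168 billion: reserves +$168B, deposits +$168B.
Discount-window loan $374 billion: reserves +$374B, deposits 0.
Totals: Δreserves = +$1340B, Δdeposits = +$706B.
Δrequired reserves = 12% × +$706B = +$84.72B.
Δexcess reserves = Δreserves − Δrequired = +$1340B − (+$84.72B) = +$1255.28 billion.

+$1255.28 billion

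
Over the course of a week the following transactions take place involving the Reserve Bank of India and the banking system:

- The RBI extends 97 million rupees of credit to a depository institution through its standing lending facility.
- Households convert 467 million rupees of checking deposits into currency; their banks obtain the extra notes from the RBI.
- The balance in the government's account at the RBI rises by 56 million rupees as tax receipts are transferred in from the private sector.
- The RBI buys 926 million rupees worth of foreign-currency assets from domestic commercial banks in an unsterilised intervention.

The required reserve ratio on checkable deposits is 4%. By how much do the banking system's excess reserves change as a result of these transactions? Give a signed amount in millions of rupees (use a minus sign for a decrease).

Discount-window loan 97 million rupees: reserves +97M, deposits 0.
Currency withdrawal 467 million rupees: reserves −467M, deposits −467M.
Government account inflow 56 million rupees: reserves −56M, deposits −56M.
FX purchase 926 million rupees: reserves +926M, deposits 0.
Totals: Δreserves = +500M, Δdeposits = −523M.
Δrequired reserves = 4% × −523M = −20.92M.
Δexcess reserves = Δreserves − Δrequired = +500M − (−20.92M) = +520.92 million.

+520.92 million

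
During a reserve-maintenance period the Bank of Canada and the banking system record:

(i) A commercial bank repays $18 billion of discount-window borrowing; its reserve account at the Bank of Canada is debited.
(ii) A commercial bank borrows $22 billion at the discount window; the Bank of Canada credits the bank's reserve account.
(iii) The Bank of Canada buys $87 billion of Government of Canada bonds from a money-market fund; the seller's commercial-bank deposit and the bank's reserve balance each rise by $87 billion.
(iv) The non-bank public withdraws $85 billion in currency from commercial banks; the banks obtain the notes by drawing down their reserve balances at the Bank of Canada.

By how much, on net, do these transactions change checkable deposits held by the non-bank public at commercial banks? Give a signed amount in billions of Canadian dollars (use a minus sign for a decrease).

+$2 billion

Bank of Canada balance sheet:
  Assets:      Securities +$87B, Loans to banks +$4B
  Liabilities: Bank reserves +$6B, Currency in circulation +$85B
Commercial banking system:
  Assets:      Reserves at CB +$6B
  Liabilities: Checkable deposits +$2B, Borrowings from CB +$4B
So the change in checkable deposits held by the non-bank public at commercial banks is +$2 billion.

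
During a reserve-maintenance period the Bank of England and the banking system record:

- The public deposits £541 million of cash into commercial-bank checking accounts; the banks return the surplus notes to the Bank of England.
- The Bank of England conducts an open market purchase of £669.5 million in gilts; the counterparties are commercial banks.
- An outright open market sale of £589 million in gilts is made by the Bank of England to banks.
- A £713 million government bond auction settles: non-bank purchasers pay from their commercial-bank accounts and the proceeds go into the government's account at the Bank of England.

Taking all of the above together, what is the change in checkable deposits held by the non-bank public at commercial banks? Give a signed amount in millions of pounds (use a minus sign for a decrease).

Currency deposit £541 million: non-bank counterparties' bank balances rise → +£541M.
OMO purchase (from banks) £669.5 million: the counterparty is a bank, so public deposits are unchanged → 0.
OMO sale (to banks) £589 million: the counterparty is a bank, so public deposits are unchanged → 0.
Government account inflow £713 million: non-bank counterparties' bank balances fall → −£713M.
Net: 541 + 0 + 0 − 713 = -£172 million.

-£172 million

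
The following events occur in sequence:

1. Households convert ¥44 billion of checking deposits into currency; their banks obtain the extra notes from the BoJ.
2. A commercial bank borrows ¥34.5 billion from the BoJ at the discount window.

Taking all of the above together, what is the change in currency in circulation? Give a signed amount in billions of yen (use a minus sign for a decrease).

Currency withdrawal ¥44 billion: notes leave the central bank → +¥44B.
Discount-window loan ¥34.5 billion: no currency enters or leaves circulation → 0.
Net: 44 + 0 = +¥44 billion.

+¥44 billion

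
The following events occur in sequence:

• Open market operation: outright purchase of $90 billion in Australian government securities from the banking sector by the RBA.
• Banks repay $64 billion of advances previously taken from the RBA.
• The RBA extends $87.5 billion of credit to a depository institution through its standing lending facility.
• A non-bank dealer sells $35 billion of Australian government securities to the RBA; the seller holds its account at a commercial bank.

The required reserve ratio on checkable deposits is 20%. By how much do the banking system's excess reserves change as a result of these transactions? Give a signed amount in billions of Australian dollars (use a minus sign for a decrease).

+$141.5 billion

OMO purchase (from banks) $90 billion: reserves +$90B, deposits 0.
Discount-window repayment $64 billion: reserves −$64B, deposits 0.
Discount-window loan $87.5 billion: reserves +$87.5B, deposits 0.
Asset purchase (from non-banks) $35 billion: reserves +$35B, deposits +$35B.
Totals: Δreserves = +$148.5B, Δdeposits = +$35B.
Δrequired reserves = 20% × +$35B = +$7B.
Δexcess reserves = Δreserves − Δrequired = +$148.5B − (+$7B) = +$141.5 billion.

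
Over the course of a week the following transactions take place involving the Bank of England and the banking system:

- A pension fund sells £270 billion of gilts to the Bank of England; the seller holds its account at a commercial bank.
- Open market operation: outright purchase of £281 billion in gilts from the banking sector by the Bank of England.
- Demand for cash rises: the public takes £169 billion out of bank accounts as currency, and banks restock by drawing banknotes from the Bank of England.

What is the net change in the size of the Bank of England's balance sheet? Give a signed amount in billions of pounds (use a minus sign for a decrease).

+£551 billion

Asset purchase (from non-banks) £270 billion: a Bank of England asset is acquired → +£270B.
OMO purchase (from banks) £281 billion: a Bank of England asset is acquired → +£281B.
Currency withdrawal £169 billion: only the composition of liabilities changes → 0.
Net: 270 + 281 + 0 = +£551 billion.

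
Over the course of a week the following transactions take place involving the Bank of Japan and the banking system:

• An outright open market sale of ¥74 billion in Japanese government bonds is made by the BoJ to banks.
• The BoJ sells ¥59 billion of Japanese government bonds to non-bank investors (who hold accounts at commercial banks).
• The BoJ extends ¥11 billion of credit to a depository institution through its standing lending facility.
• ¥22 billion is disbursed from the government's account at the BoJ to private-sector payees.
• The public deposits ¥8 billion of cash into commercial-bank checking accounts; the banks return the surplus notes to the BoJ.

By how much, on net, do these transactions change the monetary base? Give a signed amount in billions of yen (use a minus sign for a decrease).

OMO sale (to banks) ¥74 billion: BoJ balance sheet contracts → −¥74B.
Asset sale (to non-banks) ¥59 billion: BoJ balance sheet contracts → −¥59B.
Discount-window loan ¥11 billion: BoJ balance sheet expands → +¥11B.
Government spending ¥22 billion: a non-base liability converts back to reserves → +¥22B.
Currency deposit ¥8 billion: just a shift between currency and reserves — both are base money → 0.
Net: −74 − 59 + 11 + 22 + 0 = -¥100 billion.

-¥100 billion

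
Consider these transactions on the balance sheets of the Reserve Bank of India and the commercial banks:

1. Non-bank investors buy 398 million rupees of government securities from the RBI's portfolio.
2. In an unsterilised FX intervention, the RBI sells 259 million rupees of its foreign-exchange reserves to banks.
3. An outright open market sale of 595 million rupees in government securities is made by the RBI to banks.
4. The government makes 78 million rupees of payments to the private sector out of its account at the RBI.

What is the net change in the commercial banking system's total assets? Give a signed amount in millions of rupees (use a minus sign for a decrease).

Asset sale (to non-banks) 398 million rupees: bank balance sheets shrink → −398M.
FX sale 259 million rupees: just an asset swap on bank balance sheets → 0.
OMO sale (to banks) 595 million rupees: just an asset swap on bank balance sheets → 0.
Government spending 78 million rupees: bank balance sheets expand → +78M.
Net: −398 + 0 + 0 + 78 = -320 million.

-320 million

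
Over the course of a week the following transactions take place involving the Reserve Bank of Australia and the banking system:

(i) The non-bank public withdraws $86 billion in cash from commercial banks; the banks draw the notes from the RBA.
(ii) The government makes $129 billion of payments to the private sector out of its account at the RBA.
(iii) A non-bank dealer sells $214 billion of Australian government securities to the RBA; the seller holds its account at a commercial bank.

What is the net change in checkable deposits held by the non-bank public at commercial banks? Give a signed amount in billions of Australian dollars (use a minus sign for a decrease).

+$257 billion

Currency withdrawal $86 billion: non-bank counterparties' bank balances fall → −$86B.
Government spending $129 billion: non-bank counterparties' bank balances rise → +$129B.
Asset purchase (from non-banks) $214 billion: non-bank counterparties' bank balances rise → +$214B.
Net: −86 + 129 + 214 = +$257 billion.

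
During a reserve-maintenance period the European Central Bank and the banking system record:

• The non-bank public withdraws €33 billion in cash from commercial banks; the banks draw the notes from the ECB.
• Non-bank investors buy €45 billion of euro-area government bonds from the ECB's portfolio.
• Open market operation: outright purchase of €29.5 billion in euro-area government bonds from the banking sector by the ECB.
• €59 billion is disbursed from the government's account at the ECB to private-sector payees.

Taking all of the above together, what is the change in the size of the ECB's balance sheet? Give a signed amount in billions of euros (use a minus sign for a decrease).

ECB balance sheet:
  Assets:      Securities −€15.5B
  Liabilities: Bank reserves +€10.5B, Currency in circulation +€33B, Government deposits −€59B
Change in total ECB assets = -€15.5 billion.

-€15.5 billion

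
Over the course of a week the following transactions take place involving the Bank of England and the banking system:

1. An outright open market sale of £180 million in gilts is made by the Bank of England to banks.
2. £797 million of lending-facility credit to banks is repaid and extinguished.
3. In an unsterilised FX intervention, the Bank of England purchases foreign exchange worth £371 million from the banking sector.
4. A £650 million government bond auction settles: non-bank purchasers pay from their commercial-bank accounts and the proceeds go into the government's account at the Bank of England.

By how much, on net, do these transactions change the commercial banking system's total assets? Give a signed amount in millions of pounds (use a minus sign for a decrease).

OMO sale (to banks) £180 million: just an asset swap on bank balance sheets → 0.
Discount-window repayment £797 million: bank balance sheets shrink → −£797M.
FX purchase £371 million: just an asset swap on bank balance sheets → 0.
Government account inflow £650 million: bank balance sheets shrink → −£650M.
Net: 0 − 797 + 0 − 650 = -£1447 million.

-£1447 million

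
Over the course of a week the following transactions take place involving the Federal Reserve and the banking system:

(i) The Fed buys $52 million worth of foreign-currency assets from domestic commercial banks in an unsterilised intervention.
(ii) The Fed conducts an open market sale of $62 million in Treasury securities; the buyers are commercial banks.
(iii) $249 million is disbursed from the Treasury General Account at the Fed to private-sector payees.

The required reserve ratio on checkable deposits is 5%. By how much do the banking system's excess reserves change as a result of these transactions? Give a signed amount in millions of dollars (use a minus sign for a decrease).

FX purchase $52 million: reserves +$52M, deposits 0.
OMO sale (to banks) $62 million: reserves −$62M, deposits 0.
Government spending $249 million: reserves +$249M, deposits +$249M.
Totals: Δreserves = +$239M, Δdeposits = +$249M.
Δrequired reserves = 5% × +$249M = +$12.45M.
Δexcess reserves = Δreserves − Δrequired = +$239M − (+$12.45M) = +$226.55 million.

+$226.55 million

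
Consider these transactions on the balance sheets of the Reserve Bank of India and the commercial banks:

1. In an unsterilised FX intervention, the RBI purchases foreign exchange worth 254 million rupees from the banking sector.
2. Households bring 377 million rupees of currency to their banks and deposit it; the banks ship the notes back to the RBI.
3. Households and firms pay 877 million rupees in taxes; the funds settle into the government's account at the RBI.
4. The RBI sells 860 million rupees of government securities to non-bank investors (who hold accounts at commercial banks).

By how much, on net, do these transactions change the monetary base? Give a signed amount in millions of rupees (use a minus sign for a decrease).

-1483 million

RBI balance sheet:
  Assets:      Securities −860M, Foreign assets +254M
  Liabilities: Bank reserves −1106M, Currency in circulation −377M, Government deposits +877M
Monetary base = currency + reserves: −377M + (−1106M) = -1483 million.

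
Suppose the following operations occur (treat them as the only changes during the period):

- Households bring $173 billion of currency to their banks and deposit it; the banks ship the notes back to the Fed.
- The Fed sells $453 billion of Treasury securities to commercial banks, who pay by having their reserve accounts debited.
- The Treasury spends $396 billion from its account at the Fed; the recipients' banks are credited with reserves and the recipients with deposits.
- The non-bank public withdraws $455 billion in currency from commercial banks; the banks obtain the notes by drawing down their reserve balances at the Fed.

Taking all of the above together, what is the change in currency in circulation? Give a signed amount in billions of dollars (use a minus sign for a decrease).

+$282 billion

Currency deposit $173 billion: notes return to the central bank → −$173B.
OMO sale (to banks) $453 billion: no currency enters or leaves circulation → 0.
Government spending $396 billion: no currency enters or leaves circulation → 0.
Currency withdrawal $455 billion: notes leave the central bank → +$455B.
Net: −173 + 0 + 0 + 455 = +$282 billion.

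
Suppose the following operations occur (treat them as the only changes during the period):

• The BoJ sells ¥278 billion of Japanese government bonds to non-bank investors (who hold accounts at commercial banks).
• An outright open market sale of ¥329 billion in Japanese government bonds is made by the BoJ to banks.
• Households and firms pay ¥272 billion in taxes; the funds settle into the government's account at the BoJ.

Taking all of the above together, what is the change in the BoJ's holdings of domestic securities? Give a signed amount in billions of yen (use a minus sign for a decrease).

Asset sale (to non-banks) ¥278 billion: securities removed from the BoJ's portfolio → −¥278B.
OMO sale (to banks) ¥329 billion: securities removed from the BoJ's portfolio → −¥329B.
Government account inflow ¥272 billion: the BoJ's securities portfolio is untouched → 0.
Net: −278 − 329 + 0 = -¥607 billion.

-¥607 billion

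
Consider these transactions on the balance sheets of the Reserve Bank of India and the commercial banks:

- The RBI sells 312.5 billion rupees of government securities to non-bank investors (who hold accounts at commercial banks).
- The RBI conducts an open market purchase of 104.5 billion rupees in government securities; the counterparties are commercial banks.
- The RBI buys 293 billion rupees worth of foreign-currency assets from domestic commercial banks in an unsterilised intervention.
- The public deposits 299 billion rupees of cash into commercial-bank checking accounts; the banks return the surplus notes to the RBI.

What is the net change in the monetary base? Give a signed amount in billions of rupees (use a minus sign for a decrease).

+85 billion

RBI balance sheet:
  Assets:      Securities −208B, Foreign assets +293B
  Liabilities: Bank reserves +384B, Currency in circulation −299B
Commercial banking system:
  Assets:      Reserves at CB +384B, Securities −104.5B, Foreign assets −293B
  Liabilities: Checkable deposits −13.5B
Monetary base = currency + reserves: −299B + (+384B) = +85 billion.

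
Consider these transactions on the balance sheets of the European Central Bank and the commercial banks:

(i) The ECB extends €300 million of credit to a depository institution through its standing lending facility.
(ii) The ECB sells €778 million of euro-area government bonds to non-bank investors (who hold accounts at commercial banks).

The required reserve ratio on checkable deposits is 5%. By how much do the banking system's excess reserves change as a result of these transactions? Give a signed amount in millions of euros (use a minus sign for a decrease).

-€439.1 million

Discount-window loan €300 million: reserves +€300M, deposits 0.
Asset sale (to non-banks) €778 million: reserves −€778M, deposits −€778M.
Totals: Δreserves = −€478M, Δdeposits = −€778M.
Δrequired reserves = 5% × −€778M = −€38.9M.
Δexcess reserves = Δreserves − Δrequired = −€478M − (−€38.9M) = -€439.1 million.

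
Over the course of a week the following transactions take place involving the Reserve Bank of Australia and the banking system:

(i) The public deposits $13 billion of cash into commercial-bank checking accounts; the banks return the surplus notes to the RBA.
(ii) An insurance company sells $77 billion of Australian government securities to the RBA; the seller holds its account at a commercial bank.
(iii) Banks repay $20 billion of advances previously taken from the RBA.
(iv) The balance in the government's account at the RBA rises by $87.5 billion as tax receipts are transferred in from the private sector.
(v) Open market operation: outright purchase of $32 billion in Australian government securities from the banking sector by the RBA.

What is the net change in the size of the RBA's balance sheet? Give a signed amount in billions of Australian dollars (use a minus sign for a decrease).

RBA balance sheet:
  Assets:      Securities +$109B, Loans to banks −$20B
  Liabilities: Bank reserves +$14.5B, Currency in circulation −$13B, Government deposits +$87.5B
Commercial banking system:
  Assets:      Reserves at CB +$14.5B, Securities −$32B
  Liabilities: Checkable deposits +$2.5B, Borrowings from CB −$20B
Change in total RBA assets = +$89 billion.

+$89 billion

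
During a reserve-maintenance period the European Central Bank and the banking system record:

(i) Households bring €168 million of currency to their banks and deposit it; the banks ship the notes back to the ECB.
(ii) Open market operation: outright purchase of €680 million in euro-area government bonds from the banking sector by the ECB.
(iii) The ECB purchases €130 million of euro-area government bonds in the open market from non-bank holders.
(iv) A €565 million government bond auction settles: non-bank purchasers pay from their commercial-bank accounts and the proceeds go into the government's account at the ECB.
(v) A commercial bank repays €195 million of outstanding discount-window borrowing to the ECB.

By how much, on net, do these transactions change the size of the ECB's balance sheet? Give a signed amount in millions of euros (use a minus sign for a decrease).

+€615 million

ECB balance sheet:
  Assets:      Securities +€810M, Loans to banks −€195M
  Liabilities: Bank reserves +€218M, Currency in circulation −€168M, Government deposits +€565M
Commercial banking system:
  Assets:      Reserves at CB +€218M, Securities −€680M
  Liabilities: Checkable deposits −€267M, Borrowings from CB −€195M
Change in total ECB assets = +€615 million.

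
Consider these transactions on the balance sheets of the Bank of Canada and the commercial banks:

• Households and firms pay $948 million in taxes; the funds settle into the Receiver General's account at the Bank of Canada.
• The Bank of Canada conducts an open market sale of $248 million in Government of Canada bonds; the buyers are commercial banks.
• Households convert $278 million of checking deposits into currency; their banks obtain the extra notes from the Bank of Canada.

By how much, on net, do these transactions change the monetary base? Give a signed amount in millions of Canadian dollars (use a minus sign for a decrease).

Bank of Canada balance sheet:
  Assets:      Securities −$248M
  Liabilities: Bank reserves −$1474M, Currency in circulation +$278M, Government deposits +$948M
Monetary base = currency + reserves: +$278M + (−$1474M) = -$1196 million.

-$1196 million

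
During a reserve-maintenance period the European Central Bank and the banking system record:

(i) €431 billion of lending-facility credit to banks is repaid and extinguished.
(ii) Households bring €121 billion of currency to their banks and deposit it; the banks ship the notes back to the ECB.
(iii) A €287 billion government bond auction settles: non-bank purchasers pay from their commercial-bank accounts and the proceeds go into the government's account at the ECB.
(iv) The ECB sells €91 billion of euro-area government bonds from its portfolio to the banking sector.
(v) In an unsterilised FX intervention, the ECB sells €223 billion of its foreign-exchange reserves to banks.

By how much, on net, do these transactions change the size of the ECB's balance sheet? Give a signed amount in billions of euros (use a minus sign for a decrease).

Discount-window repayment €431 billion: an ECB asset is shed → −€431B.
Currency deposit €121 billion: only the composition of liabilities changes → 0.
Government account inflow €287 billion: only the composition of liabilities changes → 0.
OMO sale (to banks) €91 billion: an ECB asset is shed → −€91B.
FX sale €223 billion: an ECB asset is shed → −€223B.
Net: −431 + 0 + 0 − 91 − 223 = -€745 billion.

-€745 billion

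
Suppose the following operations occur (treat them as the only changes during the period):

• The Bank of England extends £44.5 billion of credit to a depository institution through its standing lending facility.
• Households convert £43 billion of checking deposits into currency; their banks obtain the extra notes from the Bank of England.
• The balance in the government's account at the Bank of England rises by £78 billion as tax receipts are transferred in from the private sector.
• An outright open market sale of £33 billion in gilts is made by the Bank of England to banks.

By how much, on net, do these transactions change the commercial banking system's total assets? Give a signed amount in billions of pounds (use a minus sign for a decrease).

Discount-window loan £44.5 billion: bank balance sheets expand → +£44.5B.
Currency withdrawal £43 billion: bank balance sheets shrink → −£43B.
Government account inflow £78 billion: bank balance sheets shrink → −£78B.
OMO sale (to banks) £33 billion: just an asset swap on bank balance sheets → 0.
Net: 44.5 − 43 − 78 + 0 = -£76.5 billion.

-£76.5 billion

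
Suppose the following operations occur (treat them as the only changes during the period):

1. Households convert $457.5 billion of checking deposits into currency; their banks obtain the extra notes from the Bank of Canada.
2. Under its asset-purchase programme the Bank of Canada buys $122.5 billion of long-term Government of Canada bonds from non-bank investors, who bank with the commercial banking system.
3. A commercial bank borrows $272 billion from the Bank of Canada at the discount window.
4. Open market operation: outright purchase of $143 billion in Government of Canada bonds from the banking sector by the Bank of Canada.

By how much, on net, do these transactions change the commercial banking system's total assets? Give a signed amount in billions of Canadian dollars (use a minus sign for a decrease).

Bank of Canada balance sheet:
  Assets:      Securities +$265.5B, Loans to banks +$272B
  Liabilities: Bank reserves +$80B, Currency in circulation +$457.5B
Commercial banking system:
  Assets:      Reserves at CB +$80B, Securities −$143B
  Liabilities: Checkable deposits −$335B, Borrowings from CB +$272B
Change in total bank assets = -$63 billion.

-$63 billion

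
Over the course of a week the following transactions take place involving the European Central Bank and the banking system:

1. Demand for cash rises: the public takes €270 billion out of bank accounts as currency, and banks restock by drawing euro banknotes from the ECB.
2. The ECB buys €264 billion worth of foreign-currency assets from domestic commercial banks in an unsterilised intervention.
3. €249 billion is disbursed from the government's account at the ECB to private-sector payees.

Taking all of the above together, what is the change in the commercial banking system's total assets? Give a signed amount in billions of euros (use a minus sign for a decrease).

-€21 billion

ECB balance sheet:
  Assets:      Foreign assets +€264B
  Liabilities: Bank reserves +€243B, Currency in circulation +€270B, Government deposits −€249B
Commercial banking system:
  Assets:      Reserves at CB +€243B, Foreign assets −€264B
  Liabilities: Checkable deposits −€21B
Change in total bank assets = -€21 billion.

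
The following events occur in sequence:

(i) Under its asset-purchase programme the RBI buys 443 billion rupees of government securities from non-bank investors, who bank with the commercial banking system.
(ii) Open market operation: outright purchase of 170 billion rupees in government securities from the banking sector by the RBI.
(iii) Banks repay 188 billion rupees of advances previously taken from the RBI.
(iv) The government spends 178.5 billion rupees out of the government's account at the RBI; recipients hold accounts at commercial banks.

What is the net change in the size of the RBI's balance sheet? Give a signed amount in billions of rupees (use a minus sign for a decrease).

+425 billion

Asset purchase (from non-banks) 443 billion rupees: an RBI asset is acquired → +443B.
OMO purchase (from banks) 170 billion rupees: an RBI asset is acquired → +170B.
Discount-window repayment 188 billion rupees: an RBI asset is shed → −188B.
Government spending 178.5 billion rupees: only the composition of liabilities changes → 0.
Net: 443 + 170 − 188 + 0 = +425 billion.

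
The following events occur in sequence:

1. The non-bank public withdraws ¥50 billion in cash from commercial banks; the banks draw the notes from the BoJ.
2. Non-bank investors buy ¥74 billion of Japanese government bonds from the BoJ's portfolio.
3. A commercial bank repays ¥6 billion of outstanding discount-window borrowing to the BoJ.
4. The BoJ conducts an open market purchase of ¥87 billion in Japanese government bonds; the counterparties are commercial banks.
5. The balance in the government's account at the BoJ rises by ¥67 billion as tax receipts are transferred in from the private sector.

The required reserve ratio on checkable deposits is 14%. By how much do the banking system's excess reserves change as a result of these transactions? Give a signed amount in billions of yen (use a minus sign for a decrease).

Currency withdrawal ¥50 billion: reserves −¥50B, deposits −¥50B.
Asset sale (to non-banks) ¥74 billion: reserves −¥74B, deposits −¥74B.
Discount-window repayment ¥6 billion: reserves −¥6B, deposits 0.
OMO purchase (from banks) ¥87 billion: reserves +¥87B, deposits 0.
Government account inflow ¥67 billion: reserves −¥67B, deposits −¥67B.
Totals: Δreserves = −¥110B, Δdeposits = −¥191B.
Δrequired reserves = 14% × −¥191B = −¥26.74B.
Δexcess reserves = Δreserves − Δrequired = −¥110B − (−¥26.74B) = -¥83.26 billion.

-¥83.26 billion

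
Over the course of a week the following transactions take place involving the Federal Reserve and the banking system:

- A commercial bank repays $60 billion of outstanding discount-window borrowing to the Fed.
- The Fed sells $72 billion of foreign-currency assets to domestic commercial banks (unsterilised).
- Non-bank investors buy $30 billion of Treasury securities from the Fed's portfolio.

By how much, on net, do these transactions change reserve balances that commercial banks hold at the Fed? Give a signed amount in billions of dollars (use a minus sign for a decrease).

Discount-window repayment $60 billion: repayment is debited from reserves → −$60B.
FX sale $72 billion: the buying banks pay out of their reserve balances → −$72B.
Asset sale (to non-banks) $30 billion: the non-bank buyers' banks settle from reserves → −$30B.
Net: −60 − 72 − 30 = -$162 billion.

-$162 billion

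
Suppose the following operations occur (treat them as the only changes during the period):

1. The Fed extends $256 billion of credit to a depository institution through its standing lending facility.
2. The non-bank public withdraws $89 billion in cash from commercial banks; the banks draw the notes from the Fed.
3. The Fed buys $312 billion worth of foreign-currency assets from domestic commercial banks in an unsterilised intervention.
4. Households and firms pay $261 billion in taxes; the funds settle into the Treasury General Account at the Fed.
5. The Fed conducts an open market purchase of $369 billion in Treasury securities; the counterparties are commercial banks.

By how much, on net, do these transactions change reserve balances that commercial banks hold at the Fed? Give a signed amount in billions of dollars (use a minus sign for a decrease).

+$587 billion

Discount-window loan $256 billion: the loan is credited to the bank's reserve account → +$256B.
Currency withdrawal $89 billion: banks swap reserves for currency → −$89B.
FX purchase $312 billion: the Fed pays by crediting reserve accounts → +$312B.
Government account inflow $261 billion: funds move from bank reserves into the government account → −$261B.
OMO purchase (from banks) $369 billion: the Fed pays by crediting reserve accounts → +$369B.
Net: 256 − 89 + 312 − 261 + 369 = +$587 billion.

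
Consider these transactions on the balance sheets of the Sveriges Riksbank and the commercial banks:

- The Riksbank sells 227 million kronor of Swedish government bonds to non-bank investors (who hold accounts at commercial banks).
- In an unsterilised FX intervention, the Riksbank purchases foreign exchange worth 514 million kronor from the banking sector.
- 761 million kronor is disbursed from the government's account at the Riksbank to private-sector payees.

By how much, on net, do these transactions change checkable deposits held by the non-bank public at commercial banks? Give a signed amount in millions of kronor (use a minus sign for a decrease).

Asset sale (to non-banks) 227 million kronor: non-bank counterparties' bank balances fall → −227M.
FX purchase 514 million kronor: the counterparty is a bank, so public deposits are unchanged → 0.
Government spending 761 million kronor: non-bank counterparties' bank balances rise → +761M.
Net: −227 + 0 + 761 = +534 million.

+534 million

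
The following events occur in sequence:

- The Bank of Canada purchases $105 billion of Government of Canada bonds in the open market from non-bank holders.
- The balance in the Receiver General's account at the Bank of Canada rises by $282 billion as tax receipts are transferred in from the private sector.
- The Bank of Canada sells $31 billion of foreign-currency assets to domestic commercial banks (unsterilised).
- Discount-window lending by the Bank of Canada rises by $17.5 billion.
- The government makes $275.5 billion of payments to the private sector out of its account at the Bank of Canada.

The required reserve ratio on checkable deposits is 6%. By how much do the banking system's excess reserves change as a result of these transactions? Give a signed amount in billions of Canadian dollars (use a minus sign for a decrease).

+$79.09 billion

Asset purchase (from non-banks) $105 billion: reserves +$105B, deposits +$105B.
Government account inflow $282 billion: reserves −$282B, deposits −$282B.
FX sale $31 billion: reserves −$31B, deposits 0.
Discount-window loan $17.5 billion: reserves +$17.5B, deposits 0.
Government spending $275.5 billion: reserves +$275.5B, deposits +$275.5B.
Totals: Δreserves = +$85B, Δdeposits = +$98.5B.
Δrequired reserves = 6% × +$98.5B = +$5.91B.
Δexcess reserves = Δreserves − Δrequired = +$85B − (+$5.91B) = +$79.09 billion.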